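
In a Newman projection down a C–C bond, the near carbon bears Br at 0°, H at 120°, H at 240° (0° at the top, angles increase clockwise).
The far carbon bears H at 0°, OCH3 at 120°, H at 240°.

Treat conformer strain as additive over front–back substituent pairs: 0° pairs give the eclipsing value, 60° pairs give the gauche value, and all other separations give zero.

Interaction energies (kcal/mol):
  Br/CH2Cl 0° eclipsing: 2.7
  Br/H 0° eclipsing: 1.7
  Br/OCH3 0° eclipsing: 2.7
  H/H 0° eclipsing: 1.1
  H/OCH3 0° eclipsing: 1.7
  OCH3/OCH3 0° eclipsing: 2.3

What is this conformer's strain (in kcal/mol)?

This conformer (eclipsed): Br(0°)/H(0°) eclipsed 1.7; H(120°)/OCH3(120°) eclipsed 1.7; H(240°)/H(240°) eclipsed 1.1 → 4.5 kcal/mol.

4.5 kcal/mol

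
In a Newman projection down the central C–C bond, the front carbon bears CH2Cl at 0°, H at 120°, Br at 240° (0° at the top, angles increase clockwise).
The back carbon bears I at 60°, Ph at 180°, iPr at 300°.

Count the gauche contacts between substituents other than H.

4

Non-H gauche pairs: CH2Cl(0°)/I(60°); CH2Cl(0°)/iPr(300°); Br(240°)/Ph(180°); Br(240°)/iPr(300°) — 4 interactions.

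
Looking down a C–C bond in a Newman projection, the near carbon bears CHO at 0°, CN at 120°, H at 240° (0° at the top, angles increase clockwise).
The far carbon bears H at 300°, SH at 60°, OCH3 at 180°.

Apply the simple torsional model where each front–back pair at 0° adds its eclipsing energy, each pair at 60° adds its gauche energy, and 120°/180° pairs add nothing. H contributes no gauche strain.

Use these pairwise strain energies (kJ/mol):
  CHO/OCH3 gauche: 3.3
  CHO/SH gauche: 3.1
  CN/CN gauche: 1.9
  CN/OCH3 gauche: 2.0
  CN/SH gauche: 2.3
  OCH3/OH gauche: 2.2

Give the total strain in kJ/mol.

This conformer (staggered): CHO(0°)/SH(60°) gauche 3.1; CN(120°)/SH(60°) gauche 2.3; CN(120°)/OCH3(180°) gauche 2.0 → 7.4 kJ/mol.

7.4 kJ/mol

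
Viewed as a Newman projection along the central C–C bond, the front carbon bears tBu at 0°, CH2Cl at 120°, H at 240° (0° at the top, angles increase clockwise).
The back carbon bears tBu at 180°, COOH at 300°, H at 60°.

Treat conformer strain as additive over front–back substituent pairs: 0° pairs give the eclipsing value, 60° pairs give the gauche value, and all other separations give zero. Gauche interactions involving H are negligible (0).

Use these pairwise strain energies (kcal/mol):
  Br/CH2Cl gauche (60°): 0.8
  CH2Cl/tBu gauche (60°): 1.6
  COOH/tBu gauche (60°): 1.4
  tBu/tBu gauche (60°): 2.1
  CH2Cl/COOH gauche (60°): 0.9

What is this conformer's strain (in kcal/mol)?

3.0 kcal/mol

This conformer is staggered. tBu at 0° is gauche with COOH at 300° (1.4); CH2Cl at 120° is gauche with tBu at 180° (1.6). Total 3.0 kcal/mol.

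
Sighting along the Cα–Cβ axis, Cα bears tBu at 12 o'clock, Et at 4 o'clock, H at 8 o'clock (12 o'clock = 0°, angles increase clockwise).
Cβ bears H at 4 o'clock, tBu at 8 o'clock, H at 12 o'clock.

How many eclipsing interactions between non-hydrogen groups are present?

Every eclipsing pair involves H, so the count is 0.

0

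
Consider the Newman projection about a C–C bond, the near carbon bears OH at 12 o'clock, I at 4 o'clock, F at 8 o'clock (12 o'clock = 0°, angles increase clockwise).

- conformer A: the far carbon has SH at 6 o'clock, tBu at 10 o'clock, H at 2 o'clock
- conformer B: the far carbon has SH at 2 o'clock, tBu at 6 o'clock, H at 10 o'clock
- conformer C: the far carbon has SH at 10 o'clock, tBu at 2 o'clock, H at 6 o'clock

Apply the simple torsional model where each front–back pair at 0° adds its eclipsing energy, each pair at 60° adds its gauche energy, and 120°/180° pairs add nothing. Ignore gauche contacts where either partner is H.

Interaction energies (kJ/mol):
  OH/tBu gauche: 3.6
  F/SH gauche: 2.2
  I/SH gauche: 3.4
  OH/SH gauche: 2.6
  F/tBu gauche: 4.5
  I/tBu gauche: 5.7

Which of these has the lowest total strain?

A is staggered. OH at 0° is gauche with tBu at 300° (3.6); I at 120° is gauche with SH at 180° (3.4); F at 240° is gauche with SH at 180° (2.2); F at 240° is gauche with tBu at 300° (4.5). Total 13.7 kJ/mol.
B is staggered. OH at 0° is gauche with SH at 60° (2.6); I at 120° is gauche with SH at 60° (3.4); I at 120° is gauche with tBu at 180° (5.7); F at 240° is gauche with tBu at 180° (4.5). Total 16.2 kJ/mol.
C is staggered. OH at 0° is gauche with SH at 300° (2.6); OH at 0° is gauche with tBu at 60° (3.6); I at 120° is gauche with tBu at 60° (5.7); F at 240° is gauche with SH at 300° (2.2). Total 14.1 kJ/mol.
A has the lowest total (13.7 kJ/mol).

A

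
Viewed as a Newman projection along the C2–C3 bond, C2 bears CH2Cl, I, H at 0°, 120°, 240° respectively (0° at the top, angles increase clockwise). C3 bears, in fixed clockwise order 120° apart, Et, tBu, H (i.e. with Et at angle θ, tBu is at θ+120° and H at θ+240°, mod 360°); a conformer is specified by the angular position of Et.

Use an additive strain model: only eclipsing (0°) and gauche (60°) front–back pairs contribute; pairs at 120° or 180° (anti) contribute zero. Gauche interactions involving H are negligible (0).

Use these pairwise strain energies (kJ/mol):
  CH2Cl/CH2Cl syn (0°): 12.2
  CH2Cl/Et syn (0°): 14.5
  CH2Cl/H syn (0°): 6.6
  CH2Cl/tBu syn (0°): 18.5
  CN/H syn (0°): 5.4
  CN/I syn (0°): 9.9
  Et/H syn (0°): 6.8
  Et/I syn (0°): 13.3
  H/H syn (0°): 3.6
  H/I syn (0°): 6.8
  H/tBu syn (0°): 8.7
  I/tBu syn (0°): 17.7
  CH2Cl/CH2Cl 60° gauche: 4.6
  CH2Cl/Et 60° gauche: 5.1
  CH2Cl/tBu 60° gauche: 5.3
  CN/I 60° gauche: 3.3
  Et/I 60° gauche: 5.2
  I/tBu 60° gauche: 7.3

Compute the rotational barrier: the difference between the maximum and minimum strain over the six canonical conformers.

Et at 0° (eclipsed): CH2Cl–Et eclipsed, I–tBu eclipsed, H–H eclipsed; 14.5 + 17.7 + 3.6 = 35.8 kJ/mol.
Et at 60° (staggered): CH2Cl–Et gauche, I–Et gauche, I–tBu gauche; 5.1 + 5.2 + 7.3 = 17.6 kJ/mol.
Et at 120° (eclipsed): CH2Cl–H eclipsed, I–Et eclipsed, H–tBu eclipsed; 6.6 + 13.3 + 8.7 = 28.6 kJ/mol.
Et at 180° (staggered): CH2Cl–tBu gauche, I–Et gauche; 5.3 + 5.2 = 10.5 kJ/mol.
Et at 240° (eclipsed): CH2Cl–tBu eclipsed, I–H eclipsed, H–Et eclipsed; 18.5 + 6.8 + 6.8 = 32.1 kJ/mol.
Et at 300° (staggered): CH2Cl–Et gauche, CH2Cl–tBu gauche, I–tBu gauche; 5.1 + 5.3 + 7.3 = 17.7 kJ/mol.
Max at 0° (35.8 kJ/mol), min at 180° (10.5 kJ/mol); barrier = 25.3 kJ/mol.

25.3 kJ/mol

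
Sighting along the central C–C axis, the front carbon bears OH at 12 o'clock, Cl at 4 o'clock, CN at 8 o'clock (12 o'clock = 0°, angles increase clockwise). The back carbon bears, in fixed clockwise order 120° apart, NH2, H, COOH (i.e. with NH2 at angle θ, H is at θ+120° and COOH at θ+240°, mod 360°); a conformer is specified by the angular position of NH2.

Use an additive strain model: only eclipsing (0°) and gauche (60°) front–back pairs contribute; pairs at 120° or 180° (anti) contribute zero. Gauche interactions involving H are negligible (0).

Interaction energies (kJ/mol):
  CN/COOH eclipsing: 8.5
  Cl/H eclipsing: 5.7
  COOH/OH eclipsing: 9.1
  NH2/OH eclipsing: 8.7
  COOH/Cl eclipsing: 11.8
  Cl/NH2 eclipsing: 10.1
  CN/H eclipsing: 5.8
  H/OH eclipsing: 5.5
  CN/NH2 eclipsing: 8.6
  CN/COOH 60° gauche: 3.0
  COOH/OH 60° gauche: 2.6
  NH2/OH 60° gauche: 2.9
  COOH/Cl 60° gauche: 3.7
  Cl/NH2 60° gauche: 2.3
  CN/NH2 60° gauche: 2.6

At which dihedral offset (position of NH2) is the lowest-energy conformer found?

NH2 at 0° (eclipsed): OH(0°)/NH2(0°) eclipsed 8.7; Cl(120°)/H(120°) eclipsed 5.7; CN(240°)/COOH(240°) eclipsed 8.5 → 22.9 kJ/mol.
NH2 at 60° (staggered): OH(0°)/NH2(60°) gauche 2.9; OH(0°)/COOH(300°) gauche 2.6; Cl(120°)/NH2(60°) gauche 2.3; CN(240°)/COOH(300°) gauche 3.0 → 10.8 kJ/mol.
NH2 at 120° (eclipsed): OH(0°)/COOH(0°) eclipsed 9.1; Cl(120°)/NH2(120°) eclipsed 10.1; CN(240°)/H(240°) eclipsed 5.8 → 25.0 kJ/mol.
NH2 at 180° (staggered): OH(0°)/COOH(60°) gauche 2.6; Cl(120°)/NH2(180°) gauche 2.3; Cl(120°)/COOH(60°) gauche 3.7; CN(240°)/NH2(180°) gauche 2.6 → 11.2 kJ/mol.
NH2 at 240° (eclipsed): OH(0°)/H(0°) eclipsed 5.5; Cl(120°)/COOH(120°) eclipsed 11.8; CN(240°)/NH2(240°) eclipsed 8.6 → 25.9 kJ/mol.
NH2 at 300° (staggered): OH(0°)/NH2(300°) gauche 2.9; Cl(120°)/COOH(180°) gauche 3.7; CN(240°)/NH2(300°) gauche 2.6; CN(240°)/COOH(180°) gauche 3.0 → 12.2 kJ/mol.
The minimum (10.8 kJ/mol) occurs with NH2 at 60°.

60°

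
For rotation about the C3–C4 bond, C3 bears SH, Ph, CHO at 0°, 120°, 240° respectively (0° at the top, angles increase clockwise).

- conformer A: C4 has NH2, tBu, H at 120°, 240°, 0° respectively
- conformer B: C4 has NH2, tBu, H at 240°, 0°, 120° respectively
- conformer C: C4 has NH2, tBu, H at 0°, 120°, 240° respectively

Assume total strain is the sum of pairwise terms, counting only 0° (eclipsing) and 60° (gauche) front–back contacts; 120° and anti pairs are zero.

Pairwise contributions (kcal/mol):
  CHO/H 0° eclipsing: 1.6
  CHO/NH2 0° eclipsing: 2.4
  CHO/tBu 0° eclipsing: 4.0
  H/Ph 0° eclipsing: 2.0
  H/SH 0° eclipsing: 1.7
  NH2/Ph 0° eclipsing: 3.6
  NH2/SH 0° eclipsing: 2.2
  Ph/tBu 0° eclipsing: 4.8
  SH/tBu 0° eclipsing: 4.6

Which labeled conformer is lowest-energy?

A (eclipsed): SH(0°)/H(0°) eclipsed 1.7; Ph(120°)/NH2(120°) eclipsed 3.6; CHO(240°)/tBu(240°) eclipsed 4.0 → 9.3 kcal/mol.
B (eclipsed): SH(0°)/tBu(0°) eclipsed 4.6; Ph(120°)/H(120°) eclipsed 2.0; CHO(240°)/NH2(240°) eclipsed 2.4 → 9.0 kcal/mol.
C (eclipsed): SH(0°)/NH2(0°) eclipsed 2.2; Ph(120°)/tBu(120°) eclipsed 4.8; CHO(240°)/H(240°) eclipsed 1.6 → 8.6 kcal/mol.
C has the lowest total (8.6 kcal/mol).

C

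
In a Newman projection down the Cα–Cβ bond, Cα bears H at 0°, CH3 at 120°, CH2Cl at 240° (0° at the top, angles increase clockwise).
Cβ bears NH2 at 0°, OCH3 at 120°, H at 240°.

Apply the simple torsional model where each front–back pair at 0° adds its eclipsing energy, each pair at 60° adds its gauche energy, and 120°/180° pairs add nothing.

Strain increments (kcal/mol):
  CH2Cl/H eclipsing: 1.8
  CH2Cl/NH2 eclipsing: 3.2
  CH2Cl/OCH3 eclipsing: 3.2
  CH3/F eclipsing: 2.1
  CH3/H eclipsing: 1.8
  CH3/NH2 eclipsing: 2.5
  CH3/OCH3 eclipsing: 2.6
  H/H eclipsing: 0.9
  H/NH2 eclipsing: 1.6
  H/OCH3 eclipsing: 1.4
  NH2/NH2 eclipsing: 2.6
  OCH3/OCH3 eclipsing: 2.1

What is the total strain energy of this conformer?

This conformer (eclipsed): H(0°)/NH2(0°) eclipsed 1.6; CH3(120°)/OCH3(120°) eclipsed 2.6; CH2Cl(240°)/H(240°) eclipsed 1.8 → 6.0 kcal/mol.

6.0 kcal/mol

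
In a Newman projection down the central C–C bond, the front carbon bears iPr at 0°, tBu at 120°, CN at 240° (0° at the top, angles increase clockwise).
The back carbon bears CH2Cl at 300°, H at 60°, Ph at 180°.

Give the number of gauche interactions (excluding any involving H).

Non-H gauche pairs: iPr(0°)/CH2Cl(300°); tBu(120°)/Ph(180°); CN(240°)/CH2Cl(300°); CN(240°)/Ph(180°) — 4 interactions.

4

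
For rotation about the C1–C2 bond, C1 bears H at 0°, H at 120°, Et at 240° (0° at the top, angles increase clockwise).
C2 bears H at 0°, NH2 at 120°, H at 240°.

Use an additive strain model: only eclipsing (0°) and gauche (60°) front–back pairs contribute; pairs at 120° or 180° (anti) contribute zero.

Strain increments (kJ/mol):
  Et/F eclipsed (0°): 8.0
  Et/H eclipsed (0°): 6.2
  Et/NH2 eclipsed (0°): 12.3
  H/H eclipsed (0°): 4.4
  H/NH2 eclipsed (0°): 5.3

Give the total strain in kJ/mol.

15.9 kJ/mol

This conformer (eclipsed): H–H eclipsed, H–NH2 eclipsed, Et–H eclipsed; 4.4 + 5.3 + 6.2 = 15.9 kJ/mol.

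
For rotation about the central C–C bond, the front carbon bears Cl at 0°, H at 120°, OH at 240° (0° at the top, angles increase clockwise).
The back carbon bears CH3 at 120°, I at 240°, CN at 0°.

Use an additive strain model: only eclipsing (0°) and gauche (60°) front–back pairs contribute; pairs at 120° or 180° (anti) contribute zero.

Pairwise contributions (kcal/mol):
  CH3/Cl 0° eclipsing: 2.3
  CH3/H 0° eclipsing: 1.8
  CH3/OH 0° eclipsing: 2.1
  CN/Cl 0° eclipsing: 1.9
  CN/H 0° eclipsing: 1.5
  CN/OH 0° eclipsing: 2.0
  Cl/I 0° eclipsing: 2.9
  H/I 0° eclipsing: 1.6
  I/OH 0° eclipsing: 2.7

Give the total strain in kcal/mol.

6.4 kcal/mol

This conformer (eclipsed): Cl(0°)/CN(0°) eclipsed 1.9; H(120°)/CH3(120°) eclipsed 1.8; OH(240°)/I(240°) eclipsed 2.7 → 6.4 kcal/mol.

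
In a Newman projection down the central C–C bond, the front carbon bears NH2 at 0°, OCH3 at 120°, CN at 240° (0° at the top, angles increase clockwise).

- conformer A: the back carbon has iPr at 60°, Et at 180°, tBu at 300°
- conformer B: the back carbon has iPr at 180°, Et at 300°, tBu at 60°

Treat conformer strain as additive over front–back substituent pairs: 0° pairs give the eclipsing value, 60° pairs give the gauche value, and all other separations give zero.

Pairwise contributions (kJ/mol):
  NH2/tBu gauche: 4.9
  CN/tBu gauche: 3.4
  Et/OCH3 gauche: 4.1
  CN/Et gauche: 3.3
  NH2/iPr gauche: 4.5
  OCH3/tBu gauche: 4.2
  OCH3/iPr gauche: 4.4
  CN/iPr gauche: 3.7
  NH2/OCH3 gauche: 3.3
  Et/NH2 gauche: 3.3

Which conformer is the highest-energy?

A (staggered): NH2(0°)/iPr(60°) gauche 4.5; NH2(0°)/tBu(300°) gauche 4.9; OCH3(120°)/iPr(60°) gauche 4.4; OCH3(120°)/Et(180°) gauche 4.1; CN(240°)/Et(180°) gauche 3.3; CN(240°)/tBu(300°) gauche 3.4 → 24.6 kJ/mol.
B (staggered): NH2(0°)/Et(300°) gauche 3.3; NH2(0°)/tBu(60°) gauche 4.9; OCH3(120°)/iPr(180°) gauche 4.4; OCH3(120°)/tBu(60°) gauche 4.2; CN(240°)/iPr(180°) gauche 3.7; CN(240°)/Et(300°) gauche 3.3 → 23.8 kJ/mol.
A has the highest total (24.6 kJ/mol).

A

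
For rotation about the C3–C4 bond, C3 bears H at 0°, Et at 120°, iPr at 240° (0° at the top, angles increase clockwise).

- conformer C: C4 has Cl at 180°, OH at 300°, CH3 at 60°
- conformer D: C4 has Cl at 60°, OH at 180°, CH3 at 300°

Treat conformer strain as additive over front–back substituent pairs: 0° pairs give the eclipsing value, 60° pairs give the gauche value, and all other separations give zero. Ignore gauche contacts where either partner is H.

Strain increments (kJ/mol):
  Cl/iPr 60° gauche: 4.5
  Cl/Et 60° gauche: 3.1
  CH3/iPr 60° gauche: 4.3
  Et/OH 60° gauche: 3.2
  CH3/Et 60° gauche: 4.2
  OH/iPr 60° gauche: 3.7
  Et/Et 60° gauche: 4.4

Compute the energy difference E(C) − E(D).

+1.2 kJ/mol

C (staggered): Et(120°)/Cl(180°) gauche 3.1; Et(120°)/CH3(60°) gauche 4.2; iPr(240°)/Cl(180°) gauche 4.5; iPr(240°)/OH(300°) gauche 3.7 → 15.5 kJ/mol.
D (staggered): Et(120°)/Cl(60°) gauche 3.1; Et(120°)/OH(180°) gauche 3.2; iPr(240°)/OH(180°) gauche 3.7; iPr(240°)/CH3(300°) gauche 4.3 → 14.3 kJ/mol.
E(C) − E(D) = 15.5 − 14.3 = +1.2 kJ/mol.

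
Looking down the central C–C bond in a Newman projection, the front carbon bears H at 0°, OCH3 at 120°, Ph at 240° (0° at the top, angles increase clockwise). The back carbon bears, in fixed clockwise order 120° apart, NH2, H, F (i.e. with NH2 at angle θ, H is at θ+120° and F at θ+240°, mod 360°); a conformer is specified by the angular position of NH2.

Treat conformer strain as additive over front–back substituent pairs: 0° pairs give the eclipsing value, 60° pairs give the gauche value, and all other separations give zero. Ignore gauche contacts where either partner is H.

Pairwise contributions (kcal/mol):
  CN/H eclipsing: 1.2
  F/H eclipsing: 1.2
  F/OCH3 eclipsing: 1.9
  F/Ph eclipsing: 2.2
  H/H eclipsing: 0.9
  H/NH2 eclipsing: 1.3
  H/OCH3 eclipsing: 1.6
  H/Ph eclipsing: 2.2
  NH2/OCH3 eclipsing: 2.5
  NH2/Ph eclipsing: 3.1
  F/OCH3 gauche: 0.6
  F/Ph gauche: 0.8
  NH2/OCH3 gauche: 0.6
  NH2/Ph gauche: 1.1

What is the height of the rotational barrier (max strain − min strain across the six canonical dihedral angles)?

4.5 kcal/mol

NH2 at 0° (eclipsed): H(0°)/NH2(0°) eclipsed 1.3; OCH3(120°)/H(120°) eclipsed 1.6; Ph(240°)/F(240°) eclipsed 2.2 → 5.1 kcal/mol.
NH2 at 60° (staggered): OCH3(120°)/NH2(60°) gauche 0.6; Ph(240°)/F(300°) gauche 0.8 → 1.4 kcal/mol.
NH2 at 120° (eclipsed): H(0°)/F(0°) eclipsed 1.2; OCH3(120°)/NH2(120°) eclipsed 2.5; Ph(240°)/H(240°) eclipsed 2.2 → 5.9 kcal/mol.
NH2 at 180° (staggered): OCH3(120°)/NH2(180°) gauche 0.6; OCH3(120°)/F(60°) gauche 0.6; Ph(240°)/NH2(180°) gauche 1.1 → 2.3 kcal/mol.
NH2 at 240° (eclipsed): H(0°)/H(0°) eclipsed 0.9; OCH3(120°)/F(120°) eclipsed 1.9; Ph(240°)/NH2(240°) eclipsed 3.1 → 5.9 kcal/mol.
NH2 at 300° (staggered): OCH3(120°)/F(180°) gauche 0.6; Ph(240°)/NH2(300°) gauche 1.1; Ph(240°)/F(180°) gauche 0.8 → 2.5 kcal/mol.
Max at 120° (5.9 kcal/mol), min at 60° (1.4 kcal/mol); barrier = 4.5 kcal/mol.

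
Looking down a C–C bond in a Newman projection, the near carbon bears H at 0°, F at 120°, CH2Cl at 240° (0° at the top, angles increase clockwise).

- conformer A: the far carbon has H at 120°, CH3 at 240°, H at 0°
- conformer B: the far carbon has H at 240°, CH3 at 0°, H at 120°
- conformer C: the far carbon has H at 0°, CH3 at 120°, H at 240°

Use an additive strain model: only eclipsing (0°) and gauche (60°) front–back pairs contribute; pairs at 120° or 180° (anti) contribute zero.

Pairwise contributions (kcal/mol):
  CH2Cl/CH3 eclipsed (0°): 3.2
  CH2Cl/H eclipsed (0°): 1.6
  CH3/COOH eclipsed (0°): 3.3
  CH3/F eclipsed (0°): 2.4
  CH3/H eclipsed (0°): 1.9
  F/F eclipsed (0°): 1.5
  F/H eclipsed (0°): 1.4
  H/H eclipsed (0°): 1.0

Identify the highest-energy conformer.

A

A (eclipsed): H(0°)/H(0°) eclipsed 1.0; F(120°)/H(120°) eclipsed 1.4; CH2Cl(240°)/CH3(240°) eclipsed 3.2 → 5.6 kcal/mol.
B (eclipsed): H(0°)/CH3(0°) eclipsed 1.9; F(120°)/H(120°) eclipsed 1.4; CH2Cl(240°)/H(240°) eclipsed 1.6 → 4.9 kcal/mol.
C (eclipsed): H(0°)/H(0°) eclipsed 1.0; F(120°)/CH3(120°) eclipsed 2.4; CH2Cl(240°)/H(240°) eclipsed 1.6 → 5.0 kcal/mol.
A has the highest total (5.6 kcal/mol).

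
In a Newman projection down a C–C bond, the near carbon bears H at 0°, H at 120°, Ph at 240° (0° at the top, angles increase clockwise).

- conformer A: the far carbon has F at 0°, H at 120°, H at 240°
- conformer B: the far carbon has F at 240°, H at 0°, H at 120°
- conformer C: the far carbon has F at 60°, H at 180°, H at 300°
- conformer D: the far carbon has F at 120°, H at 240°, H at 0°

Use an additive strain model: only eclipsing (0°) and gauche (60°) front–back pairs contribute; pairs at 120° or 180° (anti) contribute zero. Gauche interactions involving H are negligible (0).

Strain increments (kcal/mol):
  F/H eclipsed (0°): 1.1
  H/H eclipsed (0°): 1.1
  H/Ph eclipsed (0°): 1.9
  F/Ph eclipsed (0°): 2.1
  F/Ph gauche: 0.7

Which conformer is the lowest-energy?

C

A is eclipsed. H at 0° is eclipsed with F at 0° (1.1); H at 120° is eclipsed with H at 120° (1.1); Ph at 240° is eclipsed with H at 240° (1.9). Total 4.1 kcal/mol.
B is eclipsed. H at 0° is eclipsed with H at 0° (1.1); H at 120° is eclipsed with H at 120° (1.1); Ph at 240° is eclipsed with F at 240° (2.1). Total 4.3 kcal/mol.
C (staggered): no non-H gauche contacts → 0.0 kcal/mol.
D is eclipsed. H at 0° is eclipsed with H at 0° (1.1); H at 120° is eclipsed with F at 120° (1.1); Ph at 240° is eclipsed with H at 240° (1.9). Total 4.1 kcal/mol.
C has the lowest total (0.0 kcal/mol).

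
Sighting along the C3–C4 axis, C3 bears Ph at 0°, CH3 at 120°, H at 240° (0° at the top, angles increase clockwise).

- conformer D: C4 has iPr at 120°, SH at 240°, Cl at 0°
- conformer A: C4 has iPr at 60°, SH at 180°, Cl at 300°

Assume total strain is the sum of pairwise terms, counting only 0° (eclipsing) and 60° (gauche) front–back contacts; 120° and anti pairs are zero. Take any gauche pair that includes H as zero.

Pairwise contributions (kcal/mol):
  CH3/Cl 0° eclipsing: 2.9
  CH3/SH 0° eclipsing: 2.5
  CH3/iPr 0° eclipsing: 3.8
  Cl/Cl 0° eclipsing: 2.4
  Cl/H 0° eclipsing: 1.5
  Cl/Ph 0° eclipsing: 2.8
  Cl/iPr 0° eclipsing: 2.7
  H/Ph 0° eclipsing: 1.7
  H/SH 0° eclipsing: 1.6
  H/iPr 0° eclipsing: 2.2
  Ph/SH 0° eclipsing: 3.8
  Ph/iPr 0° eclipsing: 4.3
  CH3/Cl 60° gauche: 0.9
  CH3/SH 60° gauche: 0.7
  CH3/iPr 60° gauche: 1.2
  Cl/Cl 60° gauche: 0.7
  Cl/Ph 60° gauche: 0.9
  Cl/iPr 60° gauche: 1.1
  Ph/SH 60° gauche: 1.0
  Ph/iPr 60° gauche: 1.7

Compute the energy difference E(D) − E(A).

D is eclipsed. Ph at 0° is eclipsed with Cl at 0° (2.8); CH3 at 120° is eclipsed with iPr at 120° (3.8); H at 240° is eclipsed with SH at 240° (1.6). Total 8.2 kcal/mol.
A is staggered. Ph at 0° is gauche with iPr at 60° (1.7); Ph at 0° is gauche with Cl at 300° (0.9); CH3 at 120° is gauche with iPr at 60° (1.2); CH3 at 120° is gauche with SH at 180° (0.7). Total 4.5 kcal/mol.
E(D) − E(A) = 8.2 − 4.5 = +3.7 kcal/mol.

+3.7 kcal/mol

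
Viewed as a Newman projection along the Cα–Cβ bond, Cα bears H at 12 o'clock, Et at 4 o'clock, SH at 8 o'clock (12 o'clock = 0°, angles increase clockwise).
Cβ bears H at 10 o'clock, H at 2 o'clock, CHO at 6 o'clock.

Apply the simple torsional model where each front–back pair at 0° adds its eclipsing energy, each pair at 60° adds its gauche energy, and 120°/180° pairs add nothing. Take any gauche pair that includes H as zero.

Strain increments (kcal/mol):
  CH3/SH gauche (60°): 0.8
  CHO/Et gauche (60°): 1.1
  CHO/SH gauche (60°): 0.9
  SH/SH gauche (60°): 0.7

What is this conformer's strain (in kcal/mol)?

2.0 kcal/mol

This conformer is staggered. Et at 120° is gauche with CHO at 180° (1.1); SH at 240° is gauche with CHO at 180° (0.9). Total 2.0 kcal/mol.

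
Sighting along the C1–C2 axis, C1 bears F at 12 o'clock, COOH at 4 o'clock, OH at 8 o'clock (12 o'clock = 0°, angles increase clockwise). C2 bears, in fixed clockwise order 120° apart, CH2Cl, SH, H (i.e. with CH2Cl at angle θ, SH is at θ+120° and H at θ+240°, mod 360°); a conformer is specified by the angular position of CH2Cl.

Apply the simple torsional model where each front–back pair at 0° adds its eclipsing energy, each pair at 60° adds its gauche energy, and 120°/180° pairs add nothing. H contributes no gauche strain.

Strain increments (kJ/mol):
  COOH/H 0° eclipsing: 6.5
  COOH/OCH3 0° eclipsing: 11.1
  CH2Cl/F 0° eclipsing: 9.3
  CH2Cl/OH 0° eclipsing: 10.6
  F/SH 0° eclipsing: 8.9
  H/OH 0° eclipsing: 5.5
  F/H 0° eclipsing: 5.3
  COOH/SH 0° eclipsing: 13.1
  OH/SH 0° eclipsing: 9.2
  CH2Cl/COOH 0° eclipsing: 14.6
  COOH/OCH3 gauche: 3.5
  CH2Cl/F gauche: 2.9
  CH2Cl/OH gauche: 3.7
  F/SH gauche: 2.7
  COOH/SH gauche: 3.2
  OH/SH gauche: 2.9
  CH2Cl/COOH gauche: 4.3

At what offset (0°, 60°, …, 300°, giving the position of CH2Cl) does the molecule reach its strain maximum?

120°

CH2Cl at 0° (eclipsed): F(0°)/CH2Cl(0°) eclipsed 9.3; COOH(120°)/SH(120°) eclipsed 13.1; OH(240°)/H(240°) eclipsed 5.5 → 27.9 kJ/mol.
CH2Cl at 60° (staggered): F(0°)/CH2Cl(60°) gauche 2.9; COOH(120°)/CH2Cl(60°) gauche 4.3; COOH(120°)/SH(180°) gauche 3.2; OH(240°)/SH(180°) gauche 2.9 → 13.3 kJ/mol.
CH2Cl at 120° (eclipsed): F(0°)/H(0°) eclipsed 5.3; COOH(120°)/CH2Cl(120°) eclipsed 14.6; OH(240°)/SH(240°) eclipsed 9.2 → 29.1 kJ/mol.
CH2Cl at 180° (staggered): F(0°)/SH(300°) gauche 2.7; COOH(120°)/CH2Cl(180°) gauche 4.3; OH(240°)/CH2Cl(180°) gauche 3.7; OH(240°)/SH(300°) gauche 2.9 → 13.6 kJ/mol.
CH2Cl at 240° (eclipsed): F(0°)/SH(0°) eclipsed 8.9; COOH(120°)/H(120°) eclipsed 6.5; OH(240°)/CH2Cl(240°) eclipsed 10.6 → 26.0 kJ/mol.
CH2Cl at 300° (staggered): F(0°)/CH2Cl(300°) gauche 2.9; F(0°)/SH(60°) gauche 2.7; COOH(120°)/SH(60°) gauche 3.2; OH(240°)/CH2Cl(300°) gauche 3.7 → 12.5 kJ/mol.
The maximum (29.1 kJ/mol) occurs with CH2Cl at 120°.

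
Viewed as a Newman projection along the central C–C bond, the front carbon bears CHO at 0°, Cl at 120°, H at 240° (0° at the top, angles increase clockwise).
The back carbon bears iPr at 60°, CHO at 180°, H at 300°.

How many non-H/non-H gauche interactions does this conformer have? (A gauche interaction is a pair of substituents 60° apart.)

Non-H gauche pairs: CHO(0°)/iPr(60°); Cl(120°)/iPr(60°); Cl(120°)/CHO(180°) — 3 interactions.

3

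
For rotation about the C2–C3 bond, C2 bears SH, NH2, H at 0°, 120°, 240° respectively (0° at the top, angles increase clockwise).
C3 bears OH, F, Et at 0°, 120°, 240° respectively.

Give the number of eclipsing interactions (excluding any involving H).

Non-H eclipsing pairs: SH(0°)/OH(0°); NH2(120°)/F(120°) — 2 interactions.

2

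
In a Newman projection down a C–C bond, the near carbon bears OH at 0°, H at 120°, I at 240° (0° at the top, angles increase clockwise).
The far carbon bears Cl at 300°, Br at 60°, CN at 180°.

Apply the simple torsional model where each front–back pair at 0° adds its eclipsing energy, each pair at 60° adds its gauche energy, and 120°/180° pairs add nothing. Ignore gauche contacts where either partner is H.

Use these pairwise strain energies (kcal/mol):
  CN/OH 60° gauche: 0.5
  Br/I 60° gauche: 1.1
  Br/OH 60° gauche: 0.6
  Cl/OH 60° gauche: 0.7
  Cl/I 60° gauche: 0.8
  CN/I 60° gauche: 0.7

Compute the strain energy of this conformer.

This conformer (staggered): OH(0°)/Cl(300°) gauche 0.7; OH(0°)/Br(60°) gauche 0.6; I(240°)/Cl(300°) gauche 0.8; I(240°)/CN(180°) gauche 0.7 → 2.8 kcal/mol.

2.8 kcal/mol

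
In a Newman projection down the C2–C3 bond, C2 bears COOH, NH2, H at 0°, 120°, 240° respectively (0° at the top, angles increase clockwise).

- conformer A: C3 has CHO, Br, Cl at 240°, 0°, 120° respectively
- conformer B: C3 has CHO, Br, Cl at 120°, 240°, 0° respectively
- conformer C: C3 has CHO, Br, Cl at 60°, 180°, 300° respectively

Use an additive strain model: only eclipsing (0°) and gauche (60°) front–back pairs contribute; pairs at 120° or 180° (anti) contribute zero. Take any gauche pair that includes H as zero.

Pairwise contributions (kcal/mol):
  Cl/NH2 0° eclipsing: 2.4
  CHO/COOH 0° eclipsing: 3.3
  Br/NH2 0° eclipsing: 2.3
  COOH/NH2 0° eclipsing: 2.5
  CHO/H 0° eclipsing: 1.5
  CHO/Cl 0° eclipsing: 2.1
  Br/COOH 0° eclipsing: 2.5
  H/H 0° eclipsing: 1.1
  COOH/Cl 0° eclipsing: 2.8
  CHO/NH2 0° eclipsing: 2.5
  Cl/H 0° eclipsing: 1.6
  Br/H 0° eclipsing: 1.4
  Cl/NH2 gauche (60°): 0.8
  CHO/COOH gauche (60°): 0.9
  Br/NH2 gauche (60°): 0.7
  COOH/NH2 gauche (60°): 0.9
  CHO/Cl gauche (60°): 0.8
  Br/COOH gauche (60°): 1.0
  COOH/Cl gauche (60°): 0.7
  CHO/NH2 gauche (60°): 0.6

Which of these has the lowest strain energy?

A (eclipsed): COOH(0°)/Br(0°) eclipsed 2.5; NH2(120°)/Cl(120°) eclipsed 2.4; H(240°)/CHO(240°) eclipsed 1.5 → 6.4 kcal/mol.
B (eclipsed): COOH(0°)/Cl(0°) eclipsed 2.8; NH2(120°)/CHO(120°) eclipsed 2.5; H(240°)/Br(240°) eclipsed 1.4 → 6.7 kcal/mol.
C (staggered): COOH(0°)/CHO(60°) gauche 0.9; COOH(0°)/Cl(300°) gauche 0.7; NH2(120°)/CHO(60°) gauche 0.6; NH2(120°)/Br(180°) gauche 0.7 → 2.9 kcal/mol.
C has the lowest total (2.9 kcal/mol).

C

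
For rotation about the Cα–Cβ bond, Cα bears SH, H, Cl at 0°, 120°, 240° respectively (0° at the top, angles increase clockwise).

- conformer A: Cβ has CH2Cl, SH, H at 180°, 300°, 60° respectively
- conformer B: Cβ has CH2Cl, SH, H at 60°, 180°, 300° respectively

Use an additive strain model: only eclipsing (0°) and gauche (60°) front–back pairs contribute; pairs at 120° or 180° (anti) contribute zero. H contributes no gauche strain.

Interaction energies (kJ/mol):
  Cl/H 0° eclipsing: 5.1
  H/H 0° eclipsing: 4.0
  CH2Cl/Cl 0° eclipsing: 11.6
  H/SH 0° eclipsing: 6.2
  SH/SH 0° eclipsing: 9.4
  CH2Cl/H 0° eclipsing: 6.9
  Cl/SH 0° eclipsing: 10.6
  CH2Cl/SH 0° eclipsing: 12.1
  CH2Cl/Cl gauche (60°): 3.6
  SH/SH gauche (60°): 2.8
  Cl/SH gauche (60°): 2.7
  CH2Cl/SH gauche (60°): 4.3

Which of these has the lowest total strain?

A (staggered): SH(0°)/SH(300°) gauche 2.8; Cl(240°)/CH2Cl(180°) gauche 3.6; Cl(240°)/SH(300°) gauche 2.7 → 9.1 kJ/mol.
B (staggered): SH(0°)/CH2Cl(60°) gauche 4.3; Cl(240°)/SH(180°) gauche 2.7 → 7.0 kJ/mol.
B has the lowest total (7.0 kJ/mol).

B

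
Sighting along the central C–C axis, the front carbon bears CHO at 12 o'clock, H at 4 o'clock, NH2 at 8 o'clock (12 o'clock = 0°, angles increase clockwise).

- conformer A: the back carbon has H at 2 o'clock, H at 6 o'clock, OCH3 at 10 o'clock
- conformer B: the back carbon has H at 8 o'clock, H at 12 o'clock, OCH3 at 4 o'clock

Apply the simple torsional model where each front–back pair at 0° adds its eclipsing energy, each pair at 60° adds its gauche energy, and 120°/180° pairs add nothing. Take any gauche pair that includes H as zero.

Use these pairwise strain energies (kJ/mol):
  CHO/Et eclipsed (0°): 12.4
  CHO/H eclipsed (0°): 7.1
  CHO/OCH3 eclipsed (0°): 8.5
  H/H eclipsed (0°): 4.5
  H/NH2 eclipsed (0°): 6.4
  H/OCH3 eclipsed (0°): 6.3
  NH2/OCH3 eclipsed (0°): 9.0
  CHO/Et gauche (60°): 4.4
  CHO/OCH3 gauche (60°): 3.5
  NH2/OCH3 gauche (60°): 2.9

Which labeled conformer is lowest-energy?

A

A is staggered. CHO at 0° is gauche with OCH3 at 300° (3.5); NH2 at 240° is gauche with OCH3 at 300° (2.9). Total 6.4 kJ/mol.
B is eclipsed. CHO at 0° is eclipsed with H at 0° (7.1); H at 120° is eclipsed with OCH3 at 120° (6.3); NH2 at 240° is eclipsed with H at 240° (6.4). Total 19.8 kJ/mol.
A has the lowest total (6.4 kJ/mol).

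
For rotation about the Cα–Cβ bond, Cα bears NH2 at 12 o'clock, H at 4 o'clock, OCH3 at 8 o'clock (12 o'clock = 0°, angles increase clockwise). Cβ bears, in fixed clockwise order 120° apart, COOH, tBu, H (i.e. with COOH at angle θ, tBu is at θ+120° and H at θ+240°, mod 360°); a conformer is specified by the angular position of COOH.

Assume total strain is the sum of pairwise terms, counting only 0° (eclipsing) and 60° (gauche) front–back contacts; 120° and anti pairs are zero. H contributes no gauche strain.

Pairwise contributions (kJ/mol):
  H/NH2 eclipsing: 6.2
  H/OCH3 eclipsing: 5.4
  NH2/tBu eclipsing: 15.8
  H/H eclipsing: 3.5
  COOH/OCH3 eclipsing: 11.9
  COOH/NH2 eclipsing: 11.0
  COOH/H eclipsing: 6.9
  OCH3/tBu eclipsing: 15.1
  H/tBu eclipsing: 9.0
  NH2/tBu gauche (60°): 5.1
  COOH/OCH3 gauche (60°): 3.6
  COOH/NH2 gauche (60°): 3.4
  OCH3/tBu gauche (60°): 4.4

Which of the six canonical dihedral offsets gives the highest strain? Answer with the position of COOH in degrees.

240°

COOH at 0° (eclipsed): NH2(0°)/COOH(0°) eclipsed 11.0; H(120°)/tBu(120°) eclipsed 9.0; OCH3(240°)/H(240°) eclipsed 5.4 → 25.4 kJ/mol.
COOH at 60° (staggered): NH2(0°)/COOH(60°) gauche 3.4; OCH3(240°)/tBu(180°) gauche 4.4 → 7.8 kJ/mol.
COOH at 120° (eclipsed): NH2(0°)/H(0°) eclipsed 6.2; H(120°)/COOH(120°) eclipsed 6.9; OCH3(240°)/tBu(240°) eclipsed 15.1 → 28.2 kJ/mol.
COOH at 180° (staggered): NH2(0°)/tBu(300°) gauche 5.1; OCH3(240°)/COOH(180°) gauche 3.6; OCH3(240°)/tBu(300°) gauche 4.4 → 13.1 kJ/mol.
COOH at 240° (eclipsed): NH2(0°)/tBu(0°) eclipsed 15.8; H(120°)/H(120°) eclipsed 3.5; OCH3(240°)/COOH(240°) eclipsed 11.9 → 31.2 kJ/mol.
COOH at 300° (staggered): NH2(0°)/COOH(300°) gauche 3.4; NH2(0°)/tBu(60°) gauche 5.1; OCH3(240°)/COOH(300°) gauche 3.6 → 12.1 kJ/mol.
The maximum (31.2 kJ/mol) occurs with COOH at 240°.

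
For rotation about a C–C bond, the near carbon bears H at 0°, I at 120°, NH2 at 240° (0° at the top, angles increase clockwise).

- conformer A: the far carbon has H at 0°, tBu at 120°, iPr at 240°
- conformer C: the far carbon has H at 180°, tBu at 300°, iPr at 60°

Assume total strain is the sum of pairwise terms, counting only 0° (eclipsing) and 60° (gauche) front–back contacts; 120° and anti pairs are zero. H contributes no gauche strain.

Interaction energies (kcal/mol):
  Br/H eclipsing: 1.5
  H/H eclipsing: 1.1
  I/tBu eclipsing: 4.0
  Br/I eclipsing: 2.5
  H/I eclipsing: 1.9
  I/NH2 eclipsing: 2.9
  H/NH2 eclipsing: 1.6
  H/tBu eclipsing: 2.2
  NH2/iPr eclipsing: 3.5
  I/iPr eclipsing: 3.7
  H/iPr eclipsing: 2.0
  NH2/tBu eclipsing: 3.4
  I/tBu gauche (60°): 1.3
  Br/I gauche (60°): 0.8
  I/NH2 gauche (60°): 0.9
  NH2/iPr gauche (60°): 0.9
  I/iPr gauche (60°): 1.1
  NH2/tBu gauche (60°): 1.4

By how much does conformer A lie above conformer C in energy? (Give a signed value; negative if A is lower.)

A is eclipsed. H at 0° is eclipsed with H at 0° (1.1); I at 120° is eclipsed with tBu at 120° (4.0); NH2 at 240° is eclipsed with iPr at 240° (3.5). Total 8.6 kcal/mol.
C is staggered. I at 120° is gauche with iPr at 60° (1.1); NH2 at 240° is gauche with tBu at 300° (1.4). Total 2.5 kcal/mol.
E(A) − E(C) = 8.6 − 2.5 = +6.1 kcal/mol.

+6.1 kcal/mol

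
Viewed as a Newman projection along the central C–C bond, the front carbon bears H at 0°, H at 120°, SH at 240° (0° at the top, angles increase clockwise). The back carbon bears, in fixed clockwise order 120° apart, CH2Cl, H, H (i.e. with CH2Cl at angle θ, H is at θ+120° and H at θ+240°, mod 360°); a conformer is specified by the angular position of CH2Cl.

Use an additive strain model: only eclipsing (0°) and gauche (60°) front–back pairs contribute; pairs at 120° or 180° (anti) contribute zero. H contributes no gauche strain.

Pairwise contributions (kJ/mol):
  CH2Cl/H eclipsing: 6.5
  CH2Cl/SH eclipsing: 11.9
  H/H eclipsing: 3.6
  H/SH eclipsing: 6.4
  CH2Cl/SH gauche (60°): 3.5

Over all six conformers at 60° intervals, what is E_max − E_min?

CH2Cl at 0° is eclipsed. H at 0° is eclipsed with CH2Cl at 0° (6.5); H at 120° is eclipsed with H at 120° (3.6); SH at 240° is eclipsed with H at 240° (6.4). Total 16.5 kJ/mol.
CH2Cl at 60° (staggered): no non-H gauche contacts → 0.0 kJ/mol.
CH2Cl at 120° is eclipsed. H at 0° is eclipsed with H at 0° (3.6); H at 120° is eclipsed with CH2Cl at 120° (6.5); SH at 240° is eclipsed with H at 240° (6.4). Total 16.5 kJ/mol.
CH2Cl at 180° is staggered. SH at 240° is gauche with CH2Cl at 180° (3.5). Total 3.5 kJ/mol.
CH2Cl at 240° is eclipsed. H at 0° is eclipsed with H at 0° (3.6); H at 120° is eclipsed with H at 120° (3.6); SH at 240° is eclipsed with CH2Cl at 240° (11.9). Total 19.1 kJ/mol.
CH2Cl at 300° is staggered. SH at 240° is gauche with CH2Cl at 300° (3.5). Total 3.5 kJ/mol.
Max at 240° (19.1 kJ/mol), min at 60° (0.0 kJ/mol); barrier = 19.1 kJ/mol.

19.1 kJ/mol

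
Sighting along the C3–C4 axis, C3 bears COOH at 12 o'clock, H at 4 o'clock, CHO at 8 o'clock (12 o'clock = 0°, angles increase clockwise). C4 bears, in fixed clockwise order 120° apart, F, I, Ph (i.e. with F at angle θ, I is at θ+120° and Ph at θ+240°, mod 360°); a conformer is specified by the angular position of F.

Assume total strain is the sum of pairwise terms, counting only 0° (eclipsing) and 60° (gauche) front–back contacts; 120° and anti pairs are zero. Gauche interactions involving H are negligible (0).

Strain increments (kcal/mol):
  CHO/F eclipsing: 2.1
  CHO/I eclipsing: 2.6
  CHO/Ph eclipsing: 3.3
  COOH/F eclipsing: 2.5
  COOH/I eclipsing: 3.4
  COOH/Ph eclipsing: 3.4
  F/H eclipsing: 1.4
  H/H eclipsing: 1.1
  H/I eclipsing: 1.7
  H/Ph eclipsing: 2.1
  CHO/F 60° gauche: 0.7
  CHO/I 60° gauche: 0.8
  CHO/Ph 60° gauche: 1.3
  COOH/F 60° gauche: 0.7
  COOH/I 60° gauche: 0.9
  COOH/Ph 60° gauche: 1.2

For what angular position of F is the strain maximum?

240°

F at 0° is eclipsed. COOH at 0° is eclipsed with F at 0° (2.5); H at 120° is eclipsed with I at 120° (1.7); CHO at 240° is eclipsed with Ph at 240° (3.3). Total 7.5 kcal/mol.
F at 60° is staggered. COOH at 0° is gauche with F at 60° (0.7); COOH at 0° is gauche with Ph at 300° (1.2); CHO at 240° is gauche with I at 180° (0.8); CHO at 240° is gauche with Ph at 300° (1.3). Total 4.0 kcal/mol.
F at 120° is eclipsed. COOH at 0° is eclipsed with Ph at 0° (3.4); H at 120° is eclipsed with F at 120° (1.4); CHO at 240° is eclipsed with I at 240° (2.6). Total 7.4 kcal/mol.
F at 180° is staggered. COOH at 0° is gauche with I at 300° (0.9); COOH at 0° is gauche with Ph at 60° (1.2); CHO at 240° is gauche with F at 180° (0.7); CHO at 240° is gauche with I at 300° (0.8). Total 3.6 kcal/mol.
F at 240° is eclipsed. COOH at 0° is eclipsed with I at 0° (3.4); H at 120° is eclipsed with Ph at 120° (2.1); CHO at 240° is eclipsed with F at 240° (2.1). Total 7.6 kcal/mol.
F at 300° is staggered. COOH at 0° is gauche with F at 300° (0.7); COOH at 0° is gauche with I at 60° (0.9); CHO at 240° is gauche with F at 300° (0.7); CHO at 240° is gauche with Ph at 180° (1.3). Total 3.6 kcal/mol.
The maximum (7.6 kcal/mol) occurs with F at 240°.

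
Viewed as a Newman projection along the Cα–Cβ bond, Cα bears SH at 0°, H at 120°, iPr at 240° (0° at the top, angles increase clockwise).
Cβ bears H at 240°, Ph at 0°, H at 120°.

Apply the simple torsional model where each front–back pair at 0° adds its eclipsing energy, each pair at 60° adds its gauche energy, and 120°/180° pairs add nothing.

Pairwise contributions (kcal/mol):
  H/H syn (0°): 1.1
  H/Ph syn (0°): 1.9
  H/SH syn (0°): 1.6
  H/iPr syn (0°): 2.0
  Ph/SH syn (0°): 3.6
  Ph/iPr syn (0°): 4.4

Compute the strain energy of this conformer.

This conformer (eclipsed): SH(0°)/Ph(0°) eclipsed 3.6; H(120°)/H(120°) eclipsed 1.1; iPr(240°)/H(240°) eclipsed 2.0 → 6.7 kcal/mol.

6.7 kcal/mol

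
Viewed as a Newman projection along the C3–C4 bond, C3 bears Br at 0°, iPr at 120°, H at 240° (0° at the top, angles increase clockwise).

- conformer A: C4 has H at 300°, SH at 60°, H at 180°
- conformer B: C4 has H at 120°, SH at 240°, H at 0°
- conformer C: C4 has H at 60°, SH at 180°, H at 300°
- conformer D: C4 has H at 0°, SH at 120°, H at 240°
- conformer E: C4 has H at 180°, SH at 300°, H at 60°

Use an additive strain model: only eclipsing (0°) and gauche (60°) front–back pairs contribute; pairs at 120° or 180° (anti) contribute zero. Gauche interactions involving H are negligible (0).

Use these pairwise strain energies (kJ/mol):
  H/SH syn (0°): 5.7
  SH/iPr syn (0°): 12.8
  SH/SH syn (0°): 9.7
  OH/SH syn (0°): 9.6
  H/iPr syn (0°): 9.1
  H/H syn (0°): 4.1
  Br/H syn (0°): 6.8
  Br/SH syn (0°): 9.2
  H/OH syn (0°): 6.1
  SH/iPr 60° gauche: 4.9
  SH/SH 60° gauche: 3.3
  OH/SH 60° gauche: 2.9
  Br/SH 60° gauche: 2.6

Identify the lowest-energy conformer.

A (staggered): Br(0°)/SH(60°) gauche 2.6; iPr(120°)/SH(60°) gauche 4.9 → 7.5 kJ/mol.
B (eclipsed): Br(0°)/H(0°) eclipsed 6.8; iPr(120°)/H(120°) eclipsed 9.1; H(240°)/SH(240°) eclipsed 5.7 → 21.6 kJ/mol.
C (staggered): iPr(120°)/SH(180°) gauche 4.9 → 4.9 kJ/mol.
D (eclipsed): Br(0°)/H(0°) eclipsed 6.8; iPr(120°)/SH(120°) eclipsed 12.8; H(240°)/H(240°) eclipsed 4.1 → 23.7 kJ/mol.
E (staggered): Br(0°)/SH(300°) gauche 2.6 → 2.6 kJ/mol.
E has the lowest total (2.6 kJ/mol).

E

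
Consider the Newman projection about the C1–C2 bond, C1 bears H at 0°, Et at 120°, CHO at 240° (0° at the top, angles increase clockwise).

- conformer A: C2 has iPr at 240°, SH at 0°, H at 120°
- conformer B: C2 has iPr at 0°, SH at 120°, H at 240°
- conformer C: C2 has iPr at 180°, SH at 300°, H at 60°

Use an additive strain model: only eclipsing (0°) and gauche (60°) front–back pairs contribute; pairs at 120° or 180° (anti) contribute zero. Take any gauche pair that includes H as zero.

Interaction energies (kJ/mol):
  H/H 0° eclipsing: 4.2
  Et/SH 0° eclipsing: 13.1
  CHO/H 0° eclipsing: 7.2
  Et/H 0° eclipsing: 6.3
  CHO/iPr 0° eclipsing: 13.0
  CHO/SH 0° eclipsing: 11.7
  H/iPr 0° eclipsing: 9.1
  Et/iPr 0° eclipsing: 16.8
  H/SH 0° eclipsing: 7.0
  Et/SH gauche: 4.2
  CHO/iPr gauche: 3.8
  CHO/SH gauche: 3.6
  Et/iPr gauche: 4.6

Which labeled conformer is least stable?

A (eclipsed): H–SH eclipsed, Et–H eclipsed, CHO–iPr eclipsed; 7.0 + 6.3 + 13.0 = 26.3 kJ/mol.
B (eclipsed): H–iPr eclipsed, Et–SH eclipsed, CHO–H eclipsed; 9.1 + 13.1 + 7.2 = 29.4 kJ/mol.
C (staggered): Et–iPr gauche, CHO–iPr gauche, CHO–SH gauche; 4.6 + 3.8 + 3.6 = 12.0 kJ/mol.
B has the highest total (29.4 kJ/mol).

B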